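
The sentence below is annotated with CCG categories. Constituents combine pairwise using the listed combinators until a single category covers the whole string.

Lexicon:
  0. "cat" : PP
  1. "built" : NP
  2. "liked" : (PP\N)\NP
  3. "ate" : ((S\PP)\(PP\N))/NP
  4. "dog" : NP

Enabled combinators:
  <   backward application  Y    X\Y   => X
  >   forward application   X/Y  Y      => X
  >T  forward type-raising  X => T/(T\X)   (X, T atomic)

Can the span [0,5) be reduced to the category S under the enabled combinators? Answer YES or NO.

[0,5] S   >
  [0,1] S/(S\PP)   >T
    [0,1] "cat" : PP
  [1,5] S\PP   <
    [1,3] PP\N   <
      [1,2] "built" : NP
      [2,3] "liked" : (PP\N)\NP
    [3,5] (S\PP)\(PP\N)   >
      [3,4] "ate" : ((S\PP)\(PP\N))/NP
      [4,5] "dog" : NP

YES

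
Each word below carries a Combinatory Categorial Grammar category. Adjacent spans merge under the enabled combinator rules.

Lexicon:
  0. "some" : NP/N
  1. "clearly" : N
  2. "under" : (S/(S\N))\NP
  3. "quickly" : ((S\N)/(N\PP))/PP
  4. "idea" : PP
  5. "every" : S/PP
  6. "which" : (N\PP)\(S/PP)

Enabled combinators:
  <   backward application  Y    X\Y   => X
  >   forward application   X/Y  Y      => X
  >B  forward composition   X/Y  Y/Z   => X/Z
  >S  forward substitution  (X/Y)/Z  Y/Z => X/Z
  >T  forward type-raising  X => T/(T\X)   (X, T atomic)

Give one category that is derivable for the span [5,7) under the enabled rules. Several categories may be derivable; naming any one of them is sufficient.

[0,7] S   >
  [0,3] S/(S\N)   <
    [0,2] NP   >
      [0,1] "some" : NP/N
      [1,2] "clearly" : N
    [2,3] "under" : (S/(S\N))\NP
  [3,7] S\N   >
    [3,5] (S\N)/(N\PP)   >
      [3,4] "quickly" : ((S\N)/(N\PP))/PP
      [4,5] "idea" : PP
    [5,7] N\PP   <
      [5,6] "every" : S/PP
      [6,7] "which" : (N\PP)\(S/PP)

N\PP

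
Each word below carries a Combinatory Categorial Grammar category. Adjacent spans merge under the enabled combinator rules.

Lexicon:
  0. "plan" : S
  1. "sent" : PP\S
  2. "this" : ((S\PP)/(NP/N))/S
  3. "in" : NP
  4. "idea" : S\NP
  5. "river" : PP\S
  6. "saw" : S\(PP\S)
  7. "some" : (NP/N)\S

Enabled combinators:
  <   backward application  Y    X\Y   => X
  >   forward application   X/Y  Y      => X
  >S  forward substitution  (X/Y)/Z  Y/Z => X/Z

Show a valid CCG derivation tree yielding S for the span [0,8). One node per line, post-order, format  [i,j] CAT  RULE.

[0,8] S   <
  [0,2] PP   <
    [0,1] "plan" : S
    [1,2] "sent" : PP\S
  [2,8] S\PP   >
    [2,5] (S\PP)/(NP/N)   >
      [2,3] "this" : ((S\PP)/(NP/N))/S
      [3,5] S   <
        [3,4] "in" : NP
        [4,5] "idea" : S\NP
    [5,8] NP/N   <
      [5,7] S   <
        [5,6] "river" : PP\S
        [6,7] "saw" : S\(PP\S)
      [7,8] "some" : (NP/N)\S

[0,1] S  lex  "plan"
[1,2] PP\S  lex  "sent"
[0,2] PP  <  k=1
[2,3] ((S\PP)/(NP/N))/S  lex  "this"
[3,4] NP  lex  "in"
[4,5] S\NP  lex  "idea"
[3,5] S  <  k=4
[2,5] (S\PP)/(NP/N)  >  k=3
[5,6] PP\S  lex  "river"
[6,7] S\(PP\S)  lex  "saw"
[5,7] S  <  k=6
[7,8] (NP/N)\S  lex  "some"
[5,8] NP/N  <  k=7
[2,8] S\PP  >  k=5
[0,8] S  <  k=2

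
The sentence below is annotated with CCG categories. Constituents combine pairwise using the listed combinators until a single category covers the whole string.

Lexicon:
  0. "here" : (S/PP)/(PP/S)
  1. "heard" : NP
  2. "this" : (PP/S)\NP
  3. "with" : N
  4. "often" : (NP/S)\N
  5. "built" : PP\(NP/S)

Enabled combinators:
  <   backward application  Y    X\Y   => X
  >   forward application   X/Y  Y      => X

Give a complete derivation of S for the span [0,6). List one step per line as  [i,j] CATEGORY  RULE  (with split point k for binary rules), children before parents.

[0,6] S   >
  [0,3] S/PP   >
    [0,1] "here" : (S/PP)/(PP/S)
    [1,3] PP/S   <
      [1,2] "heard" : NP
      [2,3] "this" : (PP/S)\NP
  [3,6] PP   <
    [3,5] NP/S   <
      [3,4] "with" : N
      [4,5] "often" : (NP/S)\N
    [5,6] "built" : PP\(NP/S)

[0,1] (S/PP)/(PP/S)  lex  "here"
[1,2] NP  lex  "heard"
[2,3] (PP/S)\NP  lex  "this"
[1,3] PP/S  <  k=2
[0,3] S/PP  >  k=1
[3,4] N  lex  "with"
[4,5] (NP/S)\N  lex  "often"
[3,5] NP/S  <  k=4
[5,6] PP\(NP/S)  lex  "built"
[3,6] PP  <  k=5
[0,6] S  >  k=3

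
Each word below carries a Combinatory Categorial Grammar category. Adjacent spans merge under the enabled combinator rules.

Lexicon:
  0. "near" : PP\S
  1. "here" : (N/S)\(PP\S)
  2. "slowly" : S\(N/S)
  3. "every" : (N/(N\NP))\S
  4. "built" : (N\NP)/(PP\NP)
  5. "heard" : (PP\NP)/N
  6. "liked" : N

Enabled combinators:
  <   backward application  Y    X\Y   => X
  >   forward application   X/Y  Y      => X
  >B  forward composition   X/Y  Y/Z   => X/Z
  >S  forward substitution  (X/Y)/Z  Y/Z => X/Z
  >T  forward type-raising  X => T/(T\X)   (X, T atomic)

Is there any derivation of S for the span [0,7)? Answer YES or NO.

PP\S (N/S)\(PP\S) S\(N/S) (N/(N\NP))\S (N\NP)/(PP\NP) (PP\NP)/N N
CKY chart[0,7] = {N, N/(N\N), NP/(NP\N), PP/(PP\N), S/(S\N)}; S ∉ chart

NO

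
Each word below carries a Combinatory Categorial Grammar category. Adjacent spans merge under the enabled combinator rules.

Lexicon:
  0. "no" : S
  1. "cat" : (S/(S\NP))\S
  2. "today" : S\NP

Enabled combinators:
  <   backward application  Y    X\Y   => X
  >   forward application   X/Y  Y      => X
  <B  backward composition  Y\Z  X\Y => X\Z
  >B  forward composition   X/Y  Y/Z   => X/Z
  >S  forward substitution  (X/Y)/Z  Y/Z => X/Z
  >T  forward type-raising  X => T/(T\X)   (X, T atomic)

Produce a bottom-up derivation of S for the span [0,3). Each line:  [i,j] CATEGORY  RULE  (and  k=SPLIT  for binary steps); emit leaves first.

[0,1] S  lex  "no"
[1,2] (S/(S\NP))\S  lex  "cat"
[0,2] S/(S\NP)  <  k=1
[2,3] S\NP  lex  "today"
[0,3] S  >  k=2

[0,3] S   >
  [0,2] S/(S\NP)   <
    [0,1] "no" : S
    [1,2] "cat" : (S/(S\NP))\S
  [2,3] "today" : S\NP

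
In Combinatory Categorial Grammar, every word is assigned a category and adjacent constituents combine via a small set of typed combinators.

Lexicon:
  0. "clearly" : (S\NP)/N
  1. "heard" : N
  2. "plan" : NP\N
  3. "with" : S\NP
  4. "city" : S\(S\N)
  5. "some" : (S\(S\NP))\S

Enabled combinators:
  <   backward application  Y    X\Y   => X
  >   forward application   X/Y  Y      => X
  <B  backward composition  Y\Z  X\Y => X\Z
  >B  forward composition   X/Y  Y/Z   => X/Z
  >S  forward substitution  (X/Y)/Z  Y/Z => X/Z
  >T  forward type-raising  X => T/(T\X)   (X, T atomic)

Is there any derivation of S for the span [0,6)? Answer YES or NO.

[0,6] S   <
  [0,2] S\NP   >
    [0,1] "clearly" : (S\NP)/N
    [1,2] "heard" : N
  [2,6] S\(S\NP)   <
    [2,5] S   <
      [2,4] S\N   <B
        [2,3] "plan" : NP\N
        [3,4] "with" : S\NP
      [4,5] "city" : S\(S\N)
    [5,6] "some" : (S\(S\NP))\S

YES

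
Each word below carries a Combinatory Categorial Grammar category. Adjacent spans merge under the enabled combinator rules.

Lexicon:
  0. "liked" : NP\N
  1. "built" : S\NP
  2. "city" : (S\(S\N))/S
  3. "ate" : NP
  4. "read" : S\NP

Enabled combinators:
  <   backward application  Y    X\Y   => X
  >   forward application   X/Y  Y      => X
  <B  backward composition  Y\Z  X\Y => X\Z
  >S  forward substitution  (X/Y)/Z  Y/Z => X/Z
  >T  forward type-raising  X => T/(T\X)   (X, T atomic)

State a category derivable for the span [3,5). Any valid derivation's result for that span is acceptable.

[0,5] S   <
  [0,2] S\N   <B
    [0,1] "liked" : NP\N
    [1,2] "built" : S\NP
  [2,5] S\(S\N)   >
    [2,3] "city" : (S\(S\N))/S
    [3,5] S   <
      [3,4] "ate" : NP
      [4,5] "read" : S\NP

S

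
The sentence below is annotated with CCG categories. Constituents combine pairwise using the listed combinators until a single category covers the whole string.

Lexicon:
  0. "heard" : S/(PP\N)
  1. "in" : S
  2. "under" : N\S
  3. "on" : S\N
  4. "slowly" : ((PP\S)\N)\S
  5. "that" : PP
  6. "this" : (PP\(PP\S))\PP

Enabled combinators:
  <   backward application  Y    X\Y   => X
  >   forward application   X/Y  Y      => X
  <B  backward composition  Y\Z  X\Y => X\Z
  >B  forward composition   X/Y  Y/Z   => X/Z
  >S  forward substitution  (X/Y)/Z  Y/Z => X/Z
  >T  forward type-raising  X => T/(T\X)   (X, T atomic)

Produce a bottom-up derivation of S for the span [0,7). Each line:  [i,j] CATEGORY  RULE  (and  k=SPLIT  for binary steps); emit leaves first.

[0,7] S   >
  [0,1] "heard" : S/(PP\N)
  [1,7] PP\N   <B
    [1,5] (PP\S)\N   <
      [1,4] S   <
        [1,3] N   <
          [1,2] "in" : S
          [2,3] "under" : N\S
        [3,4] "on" : S\N
      [4,5] "slowly" : ((PP\S)\N)\S
    [5,7] PP\(PP\S)   <
      [5,6] "that" : PP
      [6,7] "this" : (PP\(PP\S))\PP

[0,1] S/(PP\N)  lex  "heard"
[1,2] S  lex  "in"
[2,3] N\S  lex  "under"
[1,3] N  <  k=2
[3,4] S\N  lex  "on"
[1,4] S  <  k=3
[4,5] ((PP\S)\N)\S  lex  "slowly"
[1,5] (PP\S)\N  <  k=4
[5,6] PP  lex  "that"
[6,7] (PP\(PP\S))\PP  lex  "this"
[5,7] PP\(PP\S)  <  k=6
[1,7] PP\N  <B  k=5
[0,7] S  >  k=1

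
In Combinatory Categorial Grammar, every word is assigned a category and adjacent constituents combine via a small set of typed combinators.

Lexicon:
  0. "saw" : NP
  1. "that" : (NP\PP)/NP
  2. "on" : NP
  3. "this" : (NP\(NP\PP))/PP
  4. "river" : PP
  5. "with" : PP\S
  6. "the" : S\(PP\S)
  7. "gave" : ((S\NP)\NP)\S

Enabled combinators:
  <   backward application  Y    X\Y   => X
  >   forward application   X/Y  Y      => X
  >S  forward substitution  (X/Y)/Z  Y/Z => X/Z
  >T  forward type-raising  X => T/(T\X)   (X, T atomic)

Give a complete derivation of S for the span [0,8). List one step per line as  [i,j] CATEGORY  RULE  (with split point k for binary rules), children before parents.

[0,1] NP  lex  "saw"
[1,2] (NP\PP)/NP  lex  "that"
[2,3] NP  lex  "on"
[1,3] NP\PP  >  k=2
[3,4] (NP\(NP\PP))/PP  lex  "this"
[4,5] PP  lex  "river"
[3,5] NP\(NP\PP)  >  k=4
[1,5] NP  <  k=3
[5,6] PP\S  lex  "with"
[6,7] S\(PP\S)  lex  "the"
[5,7] S  <  k=6
[7,8] ((S\NP)\NP)\S  lex  "gave"
[5,8] (S\NP)\NP  <  k=7
[1,8] S\NP  <  k=5
[0,8] S  <  k=1

[0,8] S   <
  [0,1] "saw" : NP
  [1,8] S\NP   <
    [1,5] NP   <
      [1,3] NP\PP   >
        [1,2] "that" : (NP\PP)/NP
        [2,3] "on" : NP
      [3,5] NP\(NP\PP)   >
        [3,4] "this" : (NP\(NP\PP))/PP
        [4,5] "river" : PP
    [5,8] (S\NP)\NP   <
      [5,7] S   <
        [5,6] "with" : PP\S
        [6,7] "the" : S\(PP\S)
      [7,8] "gave" : ((S\NP)\NP)\S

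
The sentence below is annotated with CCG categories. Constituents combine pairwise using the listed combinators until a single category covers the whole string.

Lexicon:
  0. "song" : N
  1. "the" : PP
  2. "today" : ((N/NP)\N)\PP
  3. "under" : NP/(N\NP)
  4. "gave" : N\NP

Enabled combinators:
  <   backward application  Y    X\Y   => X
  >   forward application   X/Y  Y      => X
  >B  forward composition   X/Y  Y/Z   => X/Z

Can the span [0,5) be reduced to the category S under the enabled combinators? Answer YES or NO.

N PP ((N/NP)\N)\PP NP/(N\NP) N\NP
CKY chart[0,5] = {N}; S ∉ chart

NO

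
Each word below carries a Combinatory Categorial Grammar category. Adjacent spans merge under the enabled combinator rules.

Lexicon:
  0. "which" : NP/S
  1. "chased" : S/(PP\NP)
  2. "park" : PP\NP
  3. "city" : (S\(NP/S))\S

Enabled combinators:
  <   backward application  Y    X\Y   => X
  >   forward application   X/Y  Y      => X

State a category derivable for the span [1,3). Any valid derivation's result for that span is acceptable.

[0,4] S   <
  [0,1] "which" : NP/S
  [1,4] S\(NP/S)   <
    [1,3] S   >
      [1,2] "chased" : S/(PP\NP)
      [2,3] "park" : PP\NP
    [3,4] "city" : (S\(NP/S))\S

S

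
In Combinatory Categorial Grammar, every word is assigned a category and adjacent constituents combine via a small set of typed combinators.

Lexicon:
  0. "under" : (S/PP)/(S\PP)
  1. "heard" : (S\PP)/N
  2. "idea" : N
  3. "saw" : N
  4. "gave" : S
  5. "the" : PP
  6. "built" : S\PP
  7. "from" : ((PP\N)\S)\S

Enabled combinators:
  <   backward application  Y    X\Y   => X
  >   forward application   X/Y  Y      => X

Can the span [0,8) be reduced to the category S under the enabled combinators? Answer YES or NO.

YES

[0,8] S   >
  [0,3] S/PP   >
    [0,1] "under" : (S/PP)/(S\PP)
    [1,3] S\PP   >
      [1,2] "heard" : (S\PP)/N
      [2,3] "idea" : N
  [3,8] PP   <
    [3,4] "saw" : N
    [4,8] PP\N   <
      [4,5] "gave" : S
      [5,8] (PP\N)\S   <
        [5,7] S   <
          [5,6] "the" : PP
          [6,7] "built" : S\PP
        [7,8] "from" : ((PP\N)\S)\S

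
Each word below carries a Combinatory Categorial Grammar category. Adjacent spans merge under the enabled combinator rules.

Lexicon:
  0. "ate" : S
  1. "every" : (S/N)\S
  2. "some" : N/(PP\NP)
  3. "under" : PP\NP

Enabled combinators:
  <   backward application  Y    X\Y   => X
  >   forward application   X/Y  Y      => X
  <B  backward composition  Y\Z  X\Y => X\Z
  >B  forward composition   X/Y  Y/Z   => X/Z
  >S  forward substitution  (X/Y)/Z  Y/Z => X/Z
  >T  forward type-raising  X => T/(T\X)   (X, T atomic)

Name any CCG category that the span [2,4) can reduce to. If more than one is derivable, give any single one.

N

[0,4] S   >
  [0,2] S/N   <
    [0,1] "ate" : S
    [1,2] "every" : (S/N)\S
  [2,4] N   >
    [2,3] "some" : N/(PP\NP)
    [3,4] "under" : PP\NP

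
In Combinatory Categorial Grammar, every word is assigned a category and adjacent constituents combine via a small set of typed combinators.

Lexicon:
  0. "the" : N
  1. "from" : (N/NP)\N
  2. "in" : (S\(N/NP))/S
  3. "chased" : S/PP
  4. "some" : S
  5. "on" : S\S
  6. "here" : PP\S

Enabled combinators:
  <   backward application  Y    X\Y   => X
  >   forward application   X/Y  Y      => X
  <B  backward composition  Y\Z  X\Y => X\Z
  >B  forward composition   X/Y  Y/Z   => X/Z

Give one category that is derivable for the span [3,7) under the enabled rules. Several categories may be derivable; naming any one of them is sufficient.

S

[0,7] S   <
  [0,2] N/NP   <
    [0,1] "the" : N
    [1,2] "from" : (N/NP)\N
  [2,7] S\(N/NP)   >
    [2,3] "in" : (S\(N/NP))/S
    [3,7] S   >
      [3,4] "chased" : S/PP
      [4,7] PP   <
        [4,5] "some" : S
        [5,7] PP\S   <B
          [5,6] "on" : S\S
          [6,7] "here" : PP\S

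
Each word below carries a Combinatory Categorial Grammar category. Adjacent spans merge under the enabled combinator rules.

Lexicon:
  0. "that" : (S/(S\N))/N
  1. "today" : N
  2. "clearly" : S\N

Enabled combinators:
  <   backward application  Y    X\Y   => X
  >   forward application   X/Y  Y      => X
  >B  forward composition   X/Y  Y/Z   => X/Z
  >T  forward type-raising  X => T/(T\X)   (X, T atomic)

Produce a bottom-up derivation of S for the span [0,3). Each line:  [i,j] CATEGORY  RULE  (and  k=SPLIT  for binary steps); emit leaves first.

[0,1] (S/(S\N))/N  lex  "that"
[1,2] N  lex  "today"
[0,2] S/(S\N)  >  k=1
[2,3] S\N  lex  "clearly"
[0,3] S  >  k=2

[0,3] S   >
  [0,2] S/(S\N)   >
    [0,1] "that" : (S/(S\N))/N
    [1,2] "today" : N
  [2,3] "clearly" : S\N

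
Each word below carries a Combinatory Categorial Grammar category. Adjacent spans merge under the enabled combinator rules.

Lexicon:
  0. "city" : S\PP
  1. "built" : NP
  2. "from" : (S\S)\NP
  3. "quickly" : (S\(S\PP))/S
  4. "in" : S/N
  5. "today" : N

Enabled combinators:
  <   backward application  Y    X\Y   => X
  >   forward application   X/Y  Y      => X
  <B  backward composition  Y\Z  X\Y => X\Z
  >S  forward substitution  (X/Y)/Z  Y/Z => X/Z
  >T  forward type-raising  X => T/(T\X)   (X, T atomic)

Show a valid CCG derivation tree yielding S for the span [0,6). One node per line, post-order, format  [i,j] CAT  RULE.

[0,1] S\PP  lex  "city"
[1,2] NP  lex  "built"
[2,3] (S\S)\NP  lex  "from"
[1,3] S\S  <  k=2
[0,3] S\PP  <B  k=1
[3,4] (S\(S\PP))/S  lex  "quickly"
[4,5] S/N  lex  "in"
[5,6] N  lex  "today"
[4,6] S  >  k=5
[3,6] S\(S\PP)  >  k=4
[0,6] S  <  k=3

[0,6] S   <
  [0,3] S\PP   <B
    [0,1] "city" : S\PP
    [1,3] S\S   <
      [1,2] "built" : NP
      [2,3] "from" : (S\S)\NP
  [3,6] S\(S\PP)   >
    [3,4] "quickly" : (S\(S\PP))/S
    [4,6] S   >
      [4,5] "in" : S/N
      [5,6] "today" : N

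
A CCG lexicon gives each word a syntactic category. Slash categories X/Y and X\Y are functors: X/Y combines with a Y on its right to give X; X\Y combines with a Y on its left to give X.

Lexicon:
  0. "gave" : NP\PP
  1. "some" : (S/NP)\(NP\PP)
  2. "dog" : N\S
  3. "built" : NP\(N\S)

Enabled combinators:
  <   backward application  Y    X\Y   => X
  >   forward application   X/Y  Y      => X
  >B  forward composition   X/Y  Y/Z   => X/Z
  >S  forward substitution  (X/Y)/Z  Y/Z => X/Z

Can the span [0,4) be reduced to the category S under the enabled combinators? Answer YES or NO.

[0,4] S   >
  [0,2] S/NP   <
    [0,1] "gave" : NP\PP
    [1,2] "some" : (S/NP)\(NP\PP)
  [2,4] NP   <
    [2,3] "dog" : N\S
    [3,4] "built" : NP\(N\S)

YES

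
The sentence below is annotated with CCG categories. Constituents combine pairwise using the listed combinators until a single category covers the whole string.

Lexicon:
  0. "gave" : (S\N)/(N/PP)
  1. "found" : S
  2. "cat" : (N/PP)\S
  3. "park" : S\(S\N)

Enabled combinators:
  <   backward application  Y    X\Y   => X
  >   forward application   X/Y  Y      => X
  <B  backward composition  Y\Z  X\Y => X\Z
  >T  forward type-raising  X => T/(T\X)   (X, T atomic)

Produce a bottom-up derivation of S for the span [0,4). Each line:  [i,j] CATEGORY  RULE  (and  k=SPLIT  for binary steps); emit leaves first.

[0,1] (S\N)/(N/PP)  lex  "gave"
[1,2] S  lex  "found"
[2,3] (N/PP)\S  lex  "cat"
[1,3] N/PP  <  k=2
[0,3] S\N  >  k=1
[3,4] S\(S\N)  lex  "park"
[0,4] S  <  k=3

[0,4] S   <
  [0,3] S\N   >
    [0,1] "gave" : (S\N)/(N/PP)
    [1,3] N/PP   <
      [1,2] "found" : S
      [2,3] "cat" : (N/PP)\S
  [3,4] "park" : S\(S\N)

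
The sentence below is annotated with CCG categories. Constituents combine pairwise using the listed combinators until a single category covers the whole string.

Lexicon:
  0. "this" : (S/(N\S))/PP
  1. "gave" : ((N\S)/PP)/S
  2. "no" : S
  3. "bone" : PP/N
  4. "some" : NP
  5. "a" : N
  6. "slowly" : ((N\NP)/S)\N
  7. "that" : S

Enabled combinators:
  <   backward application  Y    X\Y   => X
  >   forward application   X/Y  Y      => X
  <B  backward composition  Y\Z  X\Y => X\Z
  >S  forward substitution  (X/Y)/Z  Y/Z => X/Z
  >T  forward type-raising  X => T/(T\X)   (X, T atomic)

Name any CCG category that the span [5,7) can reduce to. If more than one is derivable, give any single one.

[0,8] S   >
  [0,3] S/PP   >S
    [0,1] "this" : (S/(N\S))/PP
    [1,3] (N\S)/PP   >
      [1,2] "gave" : ((N\S)/PP)/S
      [2,3] "no" : S
  [3,8] PP   >
    [3,4] "bone" : PP/N
    [4,8] N   <
      [4,5] "some" : NP
      [5,8] N\NP   >
        [5,7] (N\NP)/S   <
          [5,6] "a" : N
          [6,7] "slowly" : ((N\NP)/S)\N
        [7,8] "that" : S

(N\NP)/S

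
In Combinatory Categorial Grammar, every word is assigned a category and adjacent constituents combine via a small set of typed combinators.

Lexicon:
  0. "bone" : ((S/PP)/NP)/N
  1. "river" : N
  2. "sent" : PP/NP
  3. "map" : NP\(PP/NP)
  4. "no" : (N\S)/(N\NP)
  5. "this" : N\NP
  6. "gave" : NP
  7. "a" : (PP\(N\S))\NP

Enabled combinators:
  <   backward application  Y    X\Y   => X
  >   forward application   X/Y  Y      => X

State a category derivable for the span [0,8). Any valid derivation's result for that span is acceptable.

S

[0,8] S   >
  [0,4] S/PP   >
    [0,2] (S/PP)/NP   >
      [0,1] "bone" : ((S/PP)/NP)/N
      [1,2] "river" : N
    [2,4] NP   <
      [2,3] "sent" : PP/NP
      [3,4] "map" : NP\(PP/NP)
  [4,8] PP   <
    [4,6] N\S   >
      [4,5] "no" : (N\S)/(N\NP)
      [5,6] "this" : N\NP
    [6,8] PP\(N\S)   <
      [6,7] "gave" : NP
      [7,8] "a" : (PP\(N\S))\NP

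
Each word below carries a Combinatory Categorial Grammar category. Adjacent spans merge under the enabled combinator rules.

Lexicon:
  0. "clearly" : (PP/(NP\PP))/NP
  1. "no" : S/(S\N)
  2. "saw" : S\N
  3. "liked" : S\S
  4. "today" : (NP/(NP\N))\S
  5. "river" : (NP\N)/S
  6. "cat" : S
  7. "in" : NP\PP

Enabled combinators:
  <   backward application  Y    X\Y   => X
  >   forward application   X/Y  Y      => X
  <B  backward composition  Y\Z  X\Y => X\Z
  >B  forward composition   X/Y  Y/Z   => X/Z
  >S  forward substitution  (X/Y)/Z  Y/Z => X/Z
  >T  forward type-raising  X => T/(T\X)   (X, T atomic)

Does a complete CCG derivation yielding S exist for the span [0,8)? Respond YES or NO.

(PP/(NP\PP))/NP S/(S\N) S\N S\S (NP/(NP\N))\S (NP\N)/S S NP\PP
CKY chart[0,8] = {N/(N\PP), NP/(NP\PP), PP, PP/(PP\PP), S/(S\PP)}; S ∉ chart

NO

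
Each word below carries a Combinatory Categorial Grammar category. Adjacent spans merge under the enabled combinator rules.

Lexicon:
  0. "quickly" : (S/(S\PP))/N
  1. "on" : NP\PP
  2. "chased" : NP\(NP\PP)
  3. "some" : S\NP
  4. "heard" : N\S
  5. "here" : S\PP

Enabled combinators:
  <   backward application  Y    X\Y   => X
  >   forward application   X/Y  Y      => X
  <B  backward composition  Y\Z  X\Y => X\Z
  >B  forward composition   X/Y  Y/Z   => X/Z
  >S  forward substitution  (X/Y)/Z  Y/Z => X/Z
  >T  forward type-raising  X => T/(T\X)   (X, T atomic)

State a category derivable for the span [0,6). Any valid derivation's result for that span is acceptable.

[0,6] S   >
  [0,5] S/(S\PP)   >
    [0,1] "quickly" : (S/(S\PP))/N
    [1,5] N   <
      [1,4] S   <
        [1,3] NP   <
          [1,2] "on" : NP\PP
          [2,3] "chased" : NP\(NP\PP)
        [3,4] "some" : S\NP
      [4,5] "heard" : N\S
  [5,6] "here" : S\PP

S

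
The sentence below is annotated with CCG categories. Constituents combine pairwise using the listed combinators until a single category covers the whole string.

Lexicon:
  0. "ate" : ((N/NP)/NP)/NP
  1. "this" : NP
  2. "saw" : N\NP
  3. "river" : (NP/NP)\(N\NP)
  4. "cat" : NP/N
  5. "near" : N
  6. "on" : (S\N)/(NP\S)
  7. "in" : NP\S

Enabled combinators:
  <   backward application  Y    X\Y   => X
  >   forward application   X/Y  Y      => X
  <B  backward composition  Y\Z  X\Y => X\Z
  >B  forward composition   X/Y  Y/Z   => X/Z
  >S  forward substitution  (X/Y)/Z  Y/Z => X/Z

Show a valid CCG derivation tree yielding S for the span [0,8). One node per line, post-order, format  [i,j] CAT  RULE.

[0,8] S   <
  [0,6] N   >
    [0,4] N/NP   >S
      [0,2] (N/NP)/NP   >
        [0,1] "ate" : ((N/NP)/NP)/NP
        [1,2] "this" : NP
      [2,4] NP/NP   <
        [2,3] "saw" : N\NP
        [3,4] "river" : (NP/NP)\(N\NP)
    [4,6] NP   >
      [4,5] "cat" : NP/N
      [5,6] "near" : N
  [6,8] S\N   >
    [6,7] "on" : (S\N)/(NP\S)
    [7,8] "in" : NP\S

[0,1] ((N/NP)/NP)/NP  lex  "ate"
[1,2] NP  lex  "this"
[0,2] (N/NP)/NP  >  k=1
[2,3] N\NP  lex  "saw"
[3,4] (NP/NP)\(N\NP)  lex  "river"
[2,4] NP/NP  <  k=3
[0,4] N/NP  >S  k=2
[4,5] NP/N  lex  "cat"
[5,6] N  lex  "near"
[4,6] NP  >  k=5
[0,6] N  >  k=4
[6,7] (S\N)/(NP\S)  lex  "on"
[7,8] NP\S  lex  "in"
[6,8] S\N  >  k=7
[0,8] S  <  k=6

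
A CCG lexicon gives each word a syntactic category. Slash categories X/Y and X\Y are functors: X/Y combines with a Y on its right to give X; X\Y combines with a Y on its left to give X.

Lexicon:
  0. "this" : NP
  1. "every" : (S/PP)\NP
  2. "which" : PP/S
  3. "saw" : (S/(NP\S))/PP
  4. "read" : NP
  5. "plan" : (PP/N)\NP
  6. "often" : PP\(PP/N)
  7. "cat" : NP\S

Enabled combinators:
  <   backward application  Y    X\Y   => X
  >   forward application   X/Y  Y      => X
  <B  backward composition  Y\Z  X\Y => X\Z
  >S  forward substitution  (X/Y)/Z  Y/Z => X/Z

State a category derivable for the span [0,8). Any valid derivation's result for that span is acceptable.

[0,8] S   >
  [0,2] S/PP   <
    [0,1] "this" : NP
    [1,2] "every" : (S/PP)\NP
  [2,8] PP   >
    [2,3] "which" : PP/S
    [3,8] S   >
      [3,7] S/(NP\S)   >
        [3,4] "saw" : (S/(NP\S))/PP
        [4,7] PP   <
          [4,5] "read" : NP
          [5,7] PP\NP   <B
            [5,6] "plan" : (PP/N)\NP
            [6,7] "often" : PP\(PP/N)
      [7,8] "cat" : NP\S

S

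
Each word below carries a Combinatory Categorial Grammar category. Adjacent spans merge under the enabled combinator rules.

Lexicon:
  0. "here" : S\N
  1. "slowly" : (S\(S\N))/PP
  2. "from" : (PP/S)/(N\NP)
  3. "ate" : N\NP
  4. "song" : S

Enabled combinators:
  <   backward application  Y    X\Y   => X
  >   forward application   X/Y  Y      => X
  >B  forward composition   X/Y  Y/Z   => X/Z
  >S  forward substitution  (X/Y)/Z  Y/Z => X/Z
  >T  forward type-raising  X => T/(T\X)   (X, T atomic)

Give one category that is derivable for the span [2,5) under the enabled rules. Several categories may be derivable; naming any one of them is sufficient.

PP

[0,5] S   <
  [0,1] "here" : S\N
  [1,5] S\(S\N)   >
    [1,2] "slowly" : (S\(S\N))/PP
    [2,5] PP   >
      [2,4] PP/S   >
        [2,3] "from" : (PP/S)/(N\NP)
        [3,4] "ate" : N\NP
      [4,5] "song" : S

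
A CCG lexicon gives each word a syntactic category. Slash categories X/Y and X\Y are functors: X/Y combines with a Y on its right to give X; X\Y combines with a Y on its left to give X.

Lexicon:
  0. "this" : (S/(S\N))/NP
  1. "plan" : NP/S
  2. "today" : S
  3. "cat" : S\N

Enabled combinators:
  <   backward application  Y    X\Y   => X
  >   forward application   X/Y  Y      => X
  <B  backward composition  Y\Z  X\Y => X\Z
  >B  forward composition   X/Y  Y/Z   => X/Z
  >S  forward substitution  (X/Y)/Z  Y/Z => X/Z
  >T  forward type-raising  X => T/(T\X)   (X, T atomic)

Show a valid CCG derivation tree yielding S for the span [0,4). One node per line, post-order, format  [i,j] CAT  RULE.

[0,4] S   >
  [0,3] S/(S\N)   >
    [0,1] "this" : (S/(S\N))/NP
    [1,3] NP   >
      [1,2] "plan" : NP/S
      [2,3] "today" : S
  [3,4] "cat" : S\N

[0,1] (S/(S\N))/NP  lex  "this"
[1,2] NP/S  lex  "plan"
[2,3] S  lex  "today"
[1,3] NP  >  k=2
[0,3] S/(S\N)  >  k=1
[3,4] S\N  lex  "cat"
[0,4] S  >  k=3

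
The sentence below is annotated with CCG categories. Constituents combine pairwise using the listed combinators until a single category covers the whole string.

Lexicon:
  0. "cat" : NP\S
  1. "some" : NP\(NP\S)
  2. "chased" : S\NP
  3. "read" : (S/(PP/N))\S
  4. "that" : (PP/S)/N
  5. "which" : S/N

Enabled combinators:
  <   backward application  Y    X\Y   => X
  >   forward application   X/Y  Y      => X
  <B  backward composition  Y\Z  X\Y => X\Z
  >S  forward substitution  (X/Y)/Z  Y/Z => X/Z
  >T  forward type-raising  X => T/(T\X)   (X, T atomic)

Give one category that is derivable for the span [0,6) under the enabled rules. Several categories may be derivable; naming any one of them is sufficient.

[0,6] S   >
  [0,4] S/(PP/N)   <
    [0,3] S   <
      [0,2] NP   <
        [0,1] "cat" : NP\S
        [1,2] "some" : NP\(NP\S)
      [2,3] "chased" : S\NP
    [3,4] "read" : (S/(PP/N))\S
  [4,6] PP/N   >S
    [4,5] "that" : (PP/S)/N
    [5,6] "which" : S/N

S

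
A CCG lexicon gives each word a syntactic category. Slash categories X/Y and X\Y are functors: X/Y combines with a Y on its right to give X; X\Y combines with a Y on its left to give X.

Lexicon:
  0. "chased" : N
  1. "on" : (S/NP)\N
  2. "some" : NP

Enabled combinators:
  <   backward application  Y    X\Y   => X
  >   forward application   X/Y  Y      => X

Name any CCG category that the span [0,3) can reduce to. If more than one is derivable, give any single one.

S

[0,3] S   >
  [0,2] S/NP   <
    [0,1] "chased" : N
    [1,2] "on" : (S/NP)\N
  [2,3] "some" : NP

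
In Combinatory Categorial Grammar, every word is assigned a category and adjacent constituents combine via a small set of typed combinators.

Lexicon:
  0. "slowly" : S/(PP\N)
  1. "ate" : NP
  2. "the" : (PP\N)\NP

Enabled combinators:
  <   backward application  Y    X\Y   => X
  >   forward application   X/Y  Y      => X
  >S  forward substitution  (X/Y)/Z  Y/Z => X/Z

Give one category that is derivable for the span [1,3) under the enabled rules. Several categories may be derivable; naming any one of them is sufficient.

[0,3] S   >
  [0,1] "slowly" : S/(PP\N)
  [1,3] PP\N   <
    [1,2] "ate" : NP
    [2,3] "the" : (PP\N)\NP

PP\N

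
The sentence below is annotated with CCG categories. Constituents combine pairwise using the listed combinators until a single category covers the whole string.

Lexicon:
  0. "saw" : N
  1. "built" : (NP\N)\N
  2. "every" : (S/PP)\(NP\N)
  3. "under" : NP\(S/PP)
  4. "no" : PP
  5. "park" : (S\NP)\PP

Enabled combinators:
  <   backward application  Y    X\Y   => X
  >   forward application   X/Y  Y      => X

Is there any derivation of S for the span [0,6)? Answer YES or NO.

YES

[0,6] S   <
  [0,4] NP   <
    [0,3] S/PP   <
      [0,2] NP\N   <
        [0,1] "saw" : N
        [1,2] "built" : (NP\N)\N
      [2,3] "every" : (S/PP)\(NP\N)
    [3,4] "under" : NP\(S/PP)
  [4,6] S\NP   <
    [4,5] "no" : PP
    [5,6] "park" : (S\NP)\PP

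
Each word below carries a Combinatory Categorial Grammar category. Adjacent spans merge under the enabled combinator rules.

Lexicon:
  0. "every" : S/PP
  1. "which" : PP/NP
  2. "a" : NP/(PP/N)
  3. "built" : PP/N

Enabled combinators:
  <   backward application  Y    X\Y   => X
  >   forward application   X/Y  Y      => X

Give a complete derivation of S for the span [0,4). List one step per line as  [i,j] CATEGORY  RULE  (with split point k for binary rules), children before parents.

[0,1] S/PP  lex  "every"
[1,2] PP/NP  lex  "which"
[2,3] NP/(PP/N)  lex  "a"
[3,4] PP/N  lex  "built"
[2,4] NP  >  k=3
[1,4] PP  >  k=2
[0,4] S  >  k=1

[0,4] S   >
  [0,1] "every" : S/PP
  [1,4] PP   >
    [1,2] "which" : PP/NP
    [2,4] NP   >
      [2,3] "a" : NP/(PP/N)
      [3,4] "built" : PP/N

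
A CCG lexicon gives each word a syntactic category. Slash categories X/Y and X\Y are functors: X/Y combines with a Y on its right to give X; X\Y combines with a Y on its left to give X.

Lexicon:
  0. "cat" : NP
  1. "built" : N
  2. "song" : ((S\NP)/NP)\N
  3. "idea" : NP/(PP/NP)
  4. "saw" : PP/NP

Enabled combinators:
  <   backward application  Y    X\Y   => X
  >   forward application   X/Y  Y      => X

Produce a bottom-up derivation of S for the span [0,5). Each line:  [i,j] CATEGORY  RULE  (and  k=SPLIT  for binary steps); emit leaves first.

[0,1] NP  lex  "cat"
[1,2] N  lex  "built"
[2,3] ((S\NP)/NP)\N  lex  "song"
[1,3] (S\NP)/NP  <  k=2
[3,4] NP/(PP/NP)  lex  "idea"
[4,5] PP/NP  lex  "saw"
[3,5] NP  >  k=4
[1,5] S\NP  >  k=3
[0,5] S  <  k=1

[0,5] S   <
  [0,1] "cat" : NP
  [1,5] S\NP   >
    [1,3] (S\NP)/NP   <
      [1,2] "built" : N
      [2,3] "song" : ((S\NP)/NP)\N
    [3,5] NP   >
      [3,4] "idea" : NP/(PP/NP)
      [4,5] "saw" : PP/NP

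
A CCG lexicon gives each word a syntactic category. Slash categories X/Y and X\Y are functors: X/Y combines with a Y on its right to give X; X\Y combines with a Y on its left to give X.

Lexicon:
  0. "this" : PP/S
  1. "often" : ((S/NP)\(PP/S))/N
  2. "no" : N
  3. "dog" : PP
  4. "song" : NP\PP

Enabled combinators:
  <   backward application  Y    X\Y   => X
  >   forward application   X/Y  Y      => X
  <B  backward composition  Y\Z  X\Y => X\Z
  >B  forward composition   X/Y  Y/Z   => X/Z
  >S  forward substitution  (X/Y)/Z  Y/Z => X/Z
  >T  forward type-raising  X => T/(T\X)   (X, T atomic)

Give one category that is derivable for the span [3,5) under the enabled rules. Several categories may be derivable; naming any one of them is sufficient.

[0,5] S   >
  [0,3] S/NP   <
    [0,1] "this" : PP/S
    [1,3] (S/NP)\(PP/S)   >
      [1,2] "often" : ((S/NP)\(PP/S))/N
      [2,3] "no" : N
  [3,5] NP   >
    [3,4] NP/(NP\PP)   >T
      [3,4] "dog" : PP
    [4,5] "song" : NP\PP

NP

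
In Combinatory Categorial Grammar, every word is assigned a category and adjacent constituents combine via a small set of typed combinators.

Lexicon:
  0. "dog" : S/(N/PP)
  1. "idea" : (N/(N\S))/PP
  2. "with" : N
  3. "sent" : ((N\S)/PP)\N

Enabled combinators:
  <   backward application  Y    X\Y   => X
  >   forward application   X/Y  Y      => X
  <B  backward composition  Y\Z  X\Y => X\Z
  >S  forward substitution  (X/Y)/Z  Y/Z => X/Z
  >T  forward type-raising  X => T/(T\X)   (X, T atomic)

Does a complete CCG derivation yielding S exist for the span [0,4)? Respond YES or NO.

[0,4] S   >
  [0,1] "dog" : S/(N/PP)
  [1,4] N/PP   >S
    [1,2] "idea" : (N/(N\S))/PP
    [2,4] (N\S)/PP   <
      [2,3] "with" : N
      [3,4] "sent" : ((N\S)/PP)\N

YES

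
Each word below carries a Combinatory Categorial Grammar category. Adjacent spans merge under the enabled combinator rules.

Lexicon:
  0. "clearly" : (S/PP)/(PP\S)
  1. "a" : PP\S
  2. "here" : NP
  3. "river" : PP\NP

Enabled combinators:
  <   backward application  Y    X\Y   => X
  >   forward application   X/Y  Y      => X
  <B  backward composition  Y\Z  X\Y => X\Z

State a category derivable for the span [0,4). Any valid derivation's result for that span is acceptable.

S

[0,4] S   >
  [0,2] S/PP   >
    [0,1] "clearly" : (S/PP)/(PP\S)
    [1,2] "a" : PP\S
  [2,4] PP   <
    [2,3] "here" : NP
    [3,4] "river" : PP\NP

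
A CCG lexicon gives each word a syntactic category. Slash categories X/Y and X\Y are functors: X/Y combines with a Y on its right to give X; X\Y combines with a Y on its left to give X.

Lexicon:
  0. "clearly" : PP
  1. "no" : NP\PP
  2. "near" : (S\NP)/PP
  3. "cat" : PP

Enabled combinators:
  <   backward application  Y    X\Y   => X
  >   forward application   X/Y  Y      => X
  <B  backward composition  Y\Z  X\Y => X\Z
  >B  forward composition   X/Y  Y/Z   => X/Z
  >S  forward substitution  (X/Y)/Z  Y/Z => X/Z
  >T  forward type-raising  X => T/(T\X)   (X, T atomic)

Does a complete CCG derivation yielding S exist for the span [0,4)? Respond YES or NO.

YES

[0,4] S   >
  [0,1] S/(S\PP)   >T
    [0,1] "clearly" : PP
  [1,4] S\PP   <B
    [1,2] "no" : NP\PP
    [2,4] S\NP   >
      [2,3] "near" : (S\NP)/PP
      [3,4] "cat" : PP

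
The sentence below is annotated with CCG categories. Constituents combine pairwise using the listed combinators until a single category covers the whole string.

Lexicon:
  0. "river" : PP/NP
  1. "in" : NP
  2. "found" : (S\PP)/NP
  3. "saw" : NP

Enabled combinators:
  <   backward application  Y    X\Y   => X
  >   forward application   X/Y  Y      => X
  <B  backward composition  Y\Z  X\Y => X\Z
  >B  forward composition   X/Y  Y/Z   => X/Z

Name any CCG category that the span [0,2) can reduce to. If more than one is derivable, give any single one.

PP

[0,4] S   <
  [0,2] PP   >
    [0,1] "river" : PP/NP
    [1,2] "in" : NP
  [2,4] S\PP   >
    [2,3] "found" : (S\PP)/NP
    [3,4] "saw" : NP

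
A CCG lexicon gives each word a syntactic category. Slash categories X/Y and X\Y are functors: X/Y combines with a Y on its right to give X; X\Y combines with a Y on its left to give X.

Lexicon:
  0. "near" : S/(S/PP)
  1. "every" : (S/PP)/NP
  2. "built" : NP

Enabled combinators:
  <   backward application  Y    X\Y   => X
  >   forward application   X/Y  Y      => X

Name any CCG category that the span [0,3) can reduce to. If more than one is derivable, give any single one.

[0,3] S   >
  [0,1] "near" : S/(S/PP)
  [1,3] S/PP   >
    [1,2] "every" : (S/PP)/NP
    [2,3] "built" : NP

S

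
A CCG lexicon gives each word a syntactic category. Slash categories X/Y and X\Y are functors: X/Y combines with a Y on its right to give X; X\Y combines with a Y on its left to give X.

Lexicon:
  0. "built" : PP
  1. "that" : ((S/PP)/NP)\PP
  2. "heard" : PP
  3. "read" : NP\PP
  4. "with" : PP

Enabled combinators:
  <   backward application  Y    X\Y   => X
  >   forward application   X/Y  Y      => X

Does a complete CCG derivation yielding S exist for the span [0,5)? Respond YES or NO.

[0,5] S   >
  [0,4] S/PP   >
    [0,2] (S/PP)/NP   <
      [0,1] "built" : PP
      [1,2] "that" : ((S/PP)/NP)\PP
    [2,4] NP   <
      [2,3] "heard" : PP
      [3,4] "read" : NP\PP
  [4,5] "with" : PP

YES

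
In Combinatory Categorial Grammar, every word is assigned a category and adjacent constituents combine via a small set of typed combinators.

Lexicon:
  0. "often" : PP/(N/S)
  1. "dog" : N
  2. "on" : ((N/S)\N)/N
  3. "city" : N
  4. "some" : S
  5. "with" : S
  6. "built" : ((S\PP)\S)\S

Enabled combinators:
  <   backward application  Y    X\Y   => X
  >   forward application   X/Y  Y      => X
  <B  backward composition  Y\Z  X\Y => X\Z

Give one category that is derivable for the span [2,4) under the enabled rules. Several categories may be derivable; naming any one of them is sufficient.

(N/S)\N

[0,7] S   <
  [0,4] PP   >
    [0,1] "often" : PP/(N/S)
    [1,4] N/S   <
      [1,2] "dog" : N
      [2,4] (N/S)\N   >
        [2,3] "on" : ((N/S)\N)/N
        [3,4] "city" : N
  [4,7] S\PP   <
    [4,5] "some" : S
    [5,7] (S\PP)\S   <
      [5,6] "with" : S
      [6,7] "built" : ((S\PP)\S)\S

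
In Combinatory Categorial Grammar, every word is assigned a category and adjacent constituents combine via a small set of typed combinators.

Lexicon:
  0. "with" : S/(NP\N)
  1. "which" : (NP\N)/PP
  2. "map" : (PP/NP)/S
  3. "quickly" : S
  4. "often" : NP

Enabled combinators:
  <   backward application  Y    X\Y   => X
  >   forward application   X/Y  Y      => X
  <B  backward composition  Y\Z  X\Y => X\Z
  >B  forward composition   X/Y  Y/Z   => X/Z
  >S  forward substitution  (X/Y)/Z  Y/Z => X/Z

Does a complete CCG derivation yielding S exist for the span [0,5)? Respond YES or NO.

[0,5] S   >
  [0,2] S/PP   >B
    [0,1] "with" : S/(NP\N)
    [1,2] "which" : (NP\N)/PP
  [2,5] PP   >
    [2,4] PP/NP   >
      [2,3] "map" : (PP/NP)/S
      [3,4] "quickly" : S
    [4,5] "often" : NP

YES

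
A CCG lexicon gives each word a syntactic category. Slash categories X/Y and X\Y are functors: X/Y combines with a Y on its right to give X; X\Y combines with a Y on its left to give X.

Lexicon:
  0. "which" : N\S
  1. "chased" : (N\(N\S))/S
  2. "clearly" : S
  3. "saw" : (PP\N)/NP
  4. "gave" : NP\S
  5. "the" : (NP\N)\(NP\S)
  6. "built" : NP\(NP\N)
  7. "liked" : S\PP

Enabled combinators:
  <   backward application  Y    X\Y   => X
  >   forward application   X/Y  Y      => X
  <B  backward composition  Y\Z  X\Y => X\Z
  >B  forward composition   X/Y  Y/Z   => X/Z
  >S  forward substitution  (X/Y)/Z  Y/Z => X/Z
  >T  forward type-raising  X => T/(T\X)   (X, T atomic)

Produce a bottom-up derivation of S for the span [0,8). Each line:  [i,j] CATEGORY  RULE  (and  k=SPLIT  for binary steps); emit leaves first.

[0,8] S   <
  [0,7] PP   <
    [0,3] N   <
      [0,1] "which" : N\S
      [1,3] N\(N\S)   >
        [1,2] "chased" : (N\(N\S))/S
        [2,3] "clearly" : S
    [3,7] PP\N   >
      [3,4] "saw" : (PP\N)/NP
      [4,7] NP   <
        [4,6] NP\N   <
          [4,5] "gave" : NP\S
          [5,6] "the" : (NP\N)\(NP\S)
        [6,7] "built" : NP\(NP\N)
  [7,8] "liked" : S\PP

[0,1] N\S  lex  "which"
[1,2] (N\(N\S))/S  lex  "chased"
[2,3] S  lex  "clearly"
[1,3] N\(N\S)  >  k=2
[0,3] N  <  k=1
[3,4] (PP\N)/NP  lex  "saw"
[4,5] NP\S  lex  "gave"
[5,6] (NP\N)\(NP\S)  lex  "the"
[4,6] NP\N  <  k=5
[6,7] NP\(NP\N)  lex  "built"
[4,7] NP  <  k=6
[3,7] PP\N  >  k=4
[0,7] PP  <  k=3
[7,8] S\PP  lex  "liked"
[0,8] S  <  k=7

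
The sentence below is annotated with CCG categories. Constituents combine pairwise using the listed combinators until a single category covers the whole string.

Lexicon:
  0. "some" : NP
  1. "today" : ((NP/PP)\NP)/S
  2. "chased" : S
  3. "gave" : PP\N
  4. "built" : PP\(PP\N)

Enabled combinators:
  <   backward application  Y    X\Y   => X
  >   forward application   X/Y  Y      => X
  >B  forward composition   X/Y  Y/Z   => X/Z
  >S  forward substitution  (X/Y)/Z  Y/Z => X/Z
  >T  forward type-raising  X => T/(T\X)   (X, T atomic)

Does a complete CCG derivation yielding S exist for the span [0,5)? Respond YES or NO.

NP ((NP/PP)\NP)/S S PP\N PP\(PP\N)
CKY chart[0,5] = {N/(N\NP), NP, NP/(NP\NP), NP/(PP\PP), PP/(PP\NP), S/(S\NP)}; S ∉ chart

NO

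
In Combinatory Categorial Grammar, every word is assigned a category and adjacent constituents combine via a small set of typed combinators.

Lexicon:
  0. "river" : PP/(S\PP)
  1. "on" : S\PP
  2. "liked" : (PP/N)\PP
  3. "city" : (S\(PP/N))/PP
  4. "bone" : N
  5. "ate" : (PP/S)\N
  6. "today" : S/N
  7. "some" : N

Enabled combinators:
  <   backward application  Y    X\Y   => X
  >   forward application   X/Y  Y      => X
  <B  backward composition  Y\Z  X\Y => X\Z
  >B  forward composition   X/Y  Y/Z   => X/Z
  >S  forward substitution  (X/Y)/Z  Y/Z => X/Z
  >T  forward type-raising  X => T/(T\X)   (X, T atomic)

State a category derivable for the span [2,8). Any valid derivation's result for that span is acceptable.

S\PP

[0,8] S   <
  [0,2] PP   >
    [0,1] "river" : PP/(S\PP)
    [1,2] "on" : S\PP
  [2,8] S\PP   <B
    [2,3] "liked" : (PP/N)\PP
    [3,8] S\(PP/N)   >
      [3,4] "city" : (S\(PP/N))/PP
      [4,8] PP   >
        [4,6] PP/S   <
          [4,5] "bone" : N
          [5,6] "ate" : (PP/S)\N
        [6,8] S   >
          [6,7] "today" : S/N
          [7,8] "some" : N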